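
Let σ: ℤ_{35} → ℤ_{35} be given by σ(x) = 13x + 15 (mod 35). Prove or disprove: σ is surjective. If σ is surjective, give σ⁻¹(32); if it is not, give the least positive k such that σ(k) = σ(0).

4

Recall that surjectivity means every element of the codomain has a preimage under σ.
Since gcd(13, 35) = 1, 13 is invertible modulo 35. Euclid's algorithm: 35 = 2·13 + 9, 13 = 1·9 + 4, 9 = 2·4 + 1; back-substituting gives 1 = 27·13 − 10·35, so 13⁻¹ ≡ 27 (mod 35).
Then y ↦ 27(y − 15) is a two-sided inverse to σ, so every y ∈ ℤ_{35} has a preimage.
Hence σ is surjective.
Since σ is surjective, we compute σ⁻¹(32): solve 13x + 15 ≡ 32 (mod 35), i.e. 13x ≡ 17 (mod 35).
Multiplying by 13⁻¹ = 27 gives x ≡ 27·17 = 459 = 13·35 + 4 ≡ 4 (mod 35).
Check: σ(4) = 13·4 + 15 = 67 = 1·35 + 32 ≡ 32 (mod 35).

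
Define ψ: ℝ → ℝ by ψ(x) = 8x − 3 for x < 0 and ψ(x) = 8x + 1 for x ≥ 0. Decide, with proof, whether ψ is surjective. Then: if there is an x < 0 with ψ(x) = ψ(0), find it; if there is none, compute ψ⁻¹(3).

1/4

Both pieces are strictly increasing (slopes 8 and 8), so each is injective on its own interval.
The left piece maps (−∞, 0) onto (−∞, −3); the right piece maps [0, ∞) onto [1, ∞).
The union (−∞, −3) ∪ [1, ∞) omits the interval between −3 and 1; in particular −3 has no preimage. So ψ is not surjective.
Because the two images are disjoint, no x < 0 has ψ(x) = ψ(0), so we compute ψ⁻¹(3): 3 lies in [1, ∞), so solve 8x + 1 = 3: x = (3 − 1)/8 = 1/4.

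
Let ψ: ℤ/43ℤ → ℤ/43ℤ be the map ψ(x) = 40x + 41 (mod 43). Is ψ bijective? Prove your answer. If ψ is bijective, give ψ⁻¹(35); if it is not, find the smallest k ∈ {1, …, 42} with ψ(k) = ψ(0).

Recall that ψ is injective when ψ(u) = ψ(v) forces u = v.
If ψ(u) = ψ(v), then 40u ≡ 40v (mod 43). Because gcd(40, 43) = 1, we may cancel 40 to get u ≡ v (mod 43).
We now compute 40⁻¹ mod 43 explicitly. Euclid's algorithm: 43 = 1·40 + 3, 40 = 13·3 + 1; back-substituting gives 1 = 14·40 − 13·43, so 40⁻¹ ≡ 14 (mod 43).
For any y ∈ ℤ/43ℤ, x = 14(y − 41) mod 43 satisfies ψ(x) = 40·14(y − 41) + 41 ≡ y (since 40·14 ≡ 1 mod 43). So every y has a preimage.
Hence ψ is bijective.
Since ψ is bijective, we compute ψ⁻¹(35): solve 40x + 41 ≡ 35 (mod 43), i.e. 40x ≡ 37 (mod 43).
Multiplying by 40⁻¹ = 14 gives x ≡ 14·37 = 518 = 12·43 + 2 ≡ 2 (mod 43).
Check: ψ(2) = 40·2 + 41 = 121 = 2·43 + 35 ≡ 35 (mod 43).

2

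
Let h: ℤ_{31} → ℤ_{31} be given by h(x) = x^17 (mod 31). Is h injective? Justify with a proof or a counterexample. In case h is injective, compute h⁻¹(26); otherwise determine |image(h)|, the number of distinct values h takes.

6

Since 31 is prime, the nonzero elements of ℤ_{31} form a cyclic group of order 30.
As gcd(17, 30) = 1, raising to the 17th power is a bijection on this group: if u^17 ≡ v^17 then (uv^{−1})^17 = 1, and the only element of order dividing gcd(17, 30) = 1 is 1, so u = v.
With h(0) = 0 this makes h injective on all of ℤ_{31}, hence bijective (finite equal-size domain and codomain). In particular h is injective.
Since h is injective, we find the preimage of 26. The inverse of x ↦ x^17 on (ℤ_{31})^× is x ↦ x^23, because 17·23 = 391 = 13·30 + 1 ≡ 1 (mod 30) and x^{30} = 1 for x ≠ 0 (Fermat). So h⁻¹(26) = 26^23 mod 31.
Repeated squaring mod 31: 26^1 ≡ 26, 26^2 ≡ 26² = 676 ≡ 25, 26^4 ≡ 25² = 625 ≡ 5, 26^8 ≡ 5² = 25, 26^16 ≡ 25² = 625 ≡ 5. Since 23 = 16 + 4 + 2 + 1, 26^23 ≡ 5·5·25·26: 5·5 = 25, then 25·25 = 625 ≡ 5, then 5·26 = 130 ≡ 6. So 26^23 ≡ 6 (mod 31).
Hence h⁻¹(26) = 6.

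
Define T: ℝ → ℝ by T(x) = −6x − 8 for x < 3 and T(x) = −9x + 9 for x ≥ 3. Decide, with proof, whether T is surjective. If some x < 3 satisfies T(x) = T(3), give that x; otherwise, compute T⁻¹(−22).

Both pieces are strictly decreasing (slopes −6 and −9), so each is injective on its own interval.
The left piece maps (−∞, 3) onto (−26, ∞); the right piece maps [3, ∞) onto (−∞, −18].
The union (−26, ∞) ∪ (−∞, −18] covers ℝ, so T is surjective.
For the follow-up: the images overlap, so an x < 3 with T(x) = T(3) exists. T(3) = −18; solving −6x − 8 = −18 for x < 3 gives x = (−18 + 8)/(−6) = 5/3.

5/3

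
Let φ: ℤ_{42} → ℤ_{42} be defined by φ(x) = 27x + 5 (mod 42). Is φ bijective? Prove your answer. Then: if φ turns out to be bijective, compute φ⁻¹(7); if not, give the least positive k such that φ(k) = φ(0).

14

Recall: injectivity means: for all a, b in the domain, φ(a) = φ(b) implies a = b.
We have gcd(27, 42) = 3 > 1. Taking a = 0 and b = 14: φ(0) = 5 and φ(14) = 27·14 + 5 = 383 ≡ 5 (mod 42).
So φ(0) = φ(14) while 0 ≠ 14, thus φ is not injective, hence not bijective.
Since φ is not bijective, we find the least positive k with φ(k) = φ(0): this means 27k ≡ 0 (mod 42), i.e. 42 ∣ 27k. Since gcd(27, 42) = 3, dividing through by 3 this holds exactly when 14 ∣ 9k, and as gcd(9, 14) = 1, exactly when 14 ∣ k.
The smallest positive such k is 14.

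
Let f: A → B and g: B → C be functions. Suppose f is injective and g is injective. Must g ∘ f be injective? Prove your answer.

injective

Suppose (g ∘ f)(s) = (g ∘ f)(t), i.e. g(f(s)) = g(f(t)).
Since g is injective, f(s) = f(t). Since f is injective, s = t. Therefore g ∘ f is injective.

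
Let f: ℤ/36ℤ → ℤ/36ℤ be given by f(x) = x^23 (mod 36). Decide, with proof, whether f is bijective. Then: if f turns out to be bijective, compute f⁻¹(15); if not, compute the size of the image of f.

21

f(0) = 0^23 = 0.
f(6): Repeated squaring mod 36: 6^1 ≡ 6, 6^2 ≡ 6² = 36 ≡ 0, 6^4 ≡ 0² = 0, 6^8 ≡ 0² = 0, 6^16 ≡ 0² = 0. Since 23 = 16 + 4 + 2 + 1, 6^23 ≡ 0·0·0·6: 0·0 = 0, then 0·0 = 0, then 0·6 = 0. So 6^23 ≡ 0 (mod 36).
So f(0) = f(6) = 0 while 0 ≠ 6, thus f is not injective, hence not bijective.
Since f is not bijective, we determine |image(f)|. Computing x^23 mod 36 for each x (by repeated squaring, reducing mod 36 at every step), the values f(0), f(1), …, f(35) are: 0, 1, 32, 27, 16, 29, 0, 31, 8, 9, 28, 23, 0, 25, 20, 27, 4, 17, 0, 19, 32, 9, 16, 11, 0, 13, 8, 27, 28, 5, 0, 7, 20, 9, 4, 35.
The distinct values are {0, 1, 4, 5, 7, 8, 9, 11, 13, 16, 17, 19, 20, 23, 25, 27, 28, 29, 31, 32, 35}; there are 21 of them.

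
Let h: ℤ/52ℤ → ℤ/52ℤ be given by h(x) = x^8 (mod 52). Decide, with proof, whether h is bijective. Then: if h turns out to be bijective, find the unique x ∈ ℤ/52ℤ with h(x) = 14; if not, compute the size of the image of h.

8

h(1) = 1^8 = 1.
h(5): Repeated squaring mod 52: 5^1 ≡ 5, 5^2 ≡ 5² = 25, 5^4 ≡ 25² = 625 ≡ 1, 5^8 ≡ 1² = 1. So 5^8 ≡ 1 (mod 52).
So h(1) = h(5) = 1 while 1 ≠ 5, hence h is not injective, hence not bijective.
Since h is not bijective, we determine |image(h)|. Computing x^8 mod 52 for each x (by repeated squaring, reducing mod 52 at every step), the values h(0), h(1), …, h(51) are: 0, 1, 48, 9, 16, 1, 16, 29, 40, 29, 48, 9, 40, 13, 40, 9, 48, 29, 40, 29, 16, 1, 16, 9, 48, 1, 0, 1, 48, 9, 16, 1, 16, 29, 40, 29, 48, 9, 40, 13, 40, 9, 48, 29, 40, 29, 16, 1, 16, 9, 48, 1.
The distinct values are {0, 1, 9, 13, 16, 29, 40, 48}; there are 8 of them.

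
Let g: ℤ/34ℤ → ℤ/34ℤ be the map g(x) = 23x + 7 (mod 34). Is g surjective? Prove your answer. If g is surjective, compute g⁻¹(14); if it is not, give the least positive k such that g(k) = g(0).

21

Recall that g is surjective if every y in the codomain equals g(x) for some x in the domain.
Since gcd(23, 34) = 1, 23 is invertible modulo 34. Euclid's algorithm: 34 = 1·23 + 11, 23 = 2·11 + 1; back-substituting gives 1 = 3·23 − 2·34, so 23⁻¹ ≡ 3 (mod 34).
Then y ↦ 3(y − 7) is a two-sided inverse to g, so every y ∈ ℤ/34ℤ has a preimage.
Therefore g is surjective.
Since g is surjective, we compute g⁻¹(14): solve 23x + 7 ≡ 14 (mod 34), i.e. 23x ≡ 7 (mod 34).
Multiplying by 23⁻¹ = 3 gives x ≡ 3·7 = 21 ≡ 21 (mod 34).
Check: g(21) = 23·21 + 7 = 490 = 14·34 + 14 ≡ 14 (mod 34).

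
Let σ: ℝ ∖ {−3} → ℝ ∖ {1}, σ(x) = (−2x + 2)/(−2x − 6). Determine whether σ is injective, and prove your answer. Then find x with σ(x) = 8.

-25/7

Suppose σ(x_1) = σ(x_2). Cross-multiplying: (−2x_1 + 2)(−2x_2 − 6) = (−2x_2 + 2)(−2x_1 − 6).
Expanding both sides and cancelling the symmetric terms leaves 16·(x_1 − x_2) = 0. Since 16 ≠ 0, x_1 = x_2. Thus σ is injective.
Solving σ(x) = 8: cross-multiplying gives −2x + 2 = 8(−2x − 6), which rearranges to 14x = −50, so x = −25/7.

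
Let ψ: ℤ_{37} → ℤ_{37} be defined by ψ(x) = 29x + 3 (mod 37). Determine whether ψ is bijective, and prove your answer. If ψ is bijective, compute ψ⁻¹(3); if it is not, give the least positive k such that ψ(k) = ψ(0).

0

Suppose ψ(u) = ψ(v) in ℤ_{37}. Then 29u + 3 ≡ 29v + 3 (mod 37), therefore 29(u − v) ≡ 0 (mod 37).
Since gcd(29, 37) = 1, 29 is invertible modulo 37, therefore u − v ≡ 0 (mod 37), i.e. u = v.
We now compute 29⁻¹ mod 37 explicitly. Euclid's algorithm: 37 = 1·29 + 8, 29 = 3·8 + 5, 8 = 1·5 + 3, 5 = 1·3 + 2, 3 = 1·2 + 1; back-substituting gives 1 = 23·29 − 18·37, so 29⁻¹ ≡ 23 (mod 37).
For any y ∈ ℤ_{37}, x = 23(y − 3) mod 37 satisfies ψ(x) = 29·23(y − 3) + 3 ≡ y (since 29·23 ≡ 1 mod 37). So every y has a preimage.
So ψ is bijective.
Since ψ is bijective, we compute ψ⁻¹(3): solve 29x + 3 ≡ 3 (mod 37), i.e. 29x ≡ 0 (mod 37).
Multiplying by 29⁻¹ = 23 gives x ≡ 23·0 = 0 ≡ 0 (mod 37).
Check: ψ(0) = 29·0 + 3 = 3 ≡ 3 (mod 37).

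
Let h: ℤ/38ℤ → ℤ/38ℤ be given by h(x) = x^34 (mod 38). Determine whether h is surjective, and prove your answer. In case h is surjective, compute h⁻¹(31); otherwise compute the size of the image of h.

20

h(18): Repeated squaring mod 38: 18^1 ≡ 18, 18^2 ≡ 18² = 324 ≡ 20, 18^4 ≡ 20² = 400 ≡ 20, 18^8 ≡ 20² = 400 ≡ 20, 18^16 ≡ 20² = 400 ≡ 20, 18^32 ≡ 20² = 400 ≡ 20. Since 34 = 32 + 2, 18^34 ≡ 20·20: 20·20 = 400 ≡ 20. So 18^34 ≡ 20 (mod 38).
h(20): Repeated squaring mod 38: 20^1 ≡ 20, 20^2 ≡ 20² = 400 ≡ 20, 20^4 ≡ 20² = 400 ≡ 20, 20^8 ≡ 20² = 400 ≡ 20, 20^16 ≡ 20² = 400 ≡ 20, 20^32 ≡ 20² = 400 ≡ 20. Since 34 = 32 + 2, 20^34 ≡ 20·20: 20·20 = 400 ≡ 20. So 20^34 ≡ 20 (mod 38).
So h(18) = h(20) = 20 while 18 ≠ 20, so h is not injective.
A non-injective map from the 38-element set ℤ/38ℤ to itself takes at most 37 distinct values, so it cannot be surjective. Hence h is not surjective.
Since h is not surjective, we determine |image(h)|. Computing x^34 mod 38 for each x (by repeated squaring, reducing mod 38 at every step), the values h(0), h(1), …, h(37) are: 0, 1, 24, 17, 6, 35, 28, 7, 30, 23, 4, 11, 26, 9, 16, 25, 36, 5, 20, 19, 20, 5, 36, 25, 16, 9, 26, 11, 4, 23, 30, 7, 28, 35, 6, 17, 24, 1.
The distinct values are {0, 1, 4, 5, 6, 7, 9, 11, 16, 17, 19, 20, 23, 24, 25, 26, 28, 30, 35, 36}; there are 20 of them.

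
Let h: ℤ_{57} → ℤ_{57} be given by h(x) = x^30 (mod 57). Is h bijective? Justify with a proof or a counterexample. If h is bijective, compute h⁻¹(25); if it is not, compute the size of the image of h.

8

h(2): Repeated squaring mod 57: 2^1 ≡ 2, 2^2 ≡ 2² = 4, 2^4 ≡ 4² = 16, 2^8 ≡ 16² = 256 ≡ 28, 2^16 ≡ 28² = 784 ≡ 43. Since 30 = 16 + 8 + 4 + 2, 2^30 ≡ 43·28·16·4: 43·28 = 1204 ≡ 7, then 7·16 = 112 ≡ 55, then 55·4 = 220 ≡ 49. So 2^30 ≡ 49 (mod 57).
h(5): Repeated squaring mod 57: 5^1 ≡ 5, 5^2 ≡ 5² = 25, 5^4 ≡ 25² = 625 ≡ 55, 5^8 ≡ 55² = 3025 ≡ 4, 5^16 ≡ 4² = 16. Since 30 = 16 + 8 + 4 + 2, 5^30 ≡ 16·4·55·25: 16·4 = 64 ≡ 7, then 7·55 = 385 ≡ 43, then 43·25 = 1075 ≡ 49. So 5^30 ≡ 49 (mod 57).
So h(2) = h(5) = 49 while 2 ≠ 5, so h is not injective, hence not bijective.
Since h is not bijective, we determine |image(h)|. Computing x^30 mod 57 for each x (by repeated squaring, reducing mod 57 at every step), the values h(0), h(1), …, h(56) are: 0, 1, 49, 30, 7, 49, 45, 1, 1, 45, 7, 1, 39, 7, 49, 45, 49, 49, 39, 19, 1, 30, 49, 7, 30, 7, 1, 39, 7, 7, 39, 1, 7, 30, 7, 49, 30, 1, 19, 39, 49, 49, 45, 49, 7, 39, 1, 7, 45, 1, 1, 45, 49, 7, 30, 49, 1.
The distinct values are {0, 1, 7, 19, 30, 39, 45, 49}; there are 8 of them.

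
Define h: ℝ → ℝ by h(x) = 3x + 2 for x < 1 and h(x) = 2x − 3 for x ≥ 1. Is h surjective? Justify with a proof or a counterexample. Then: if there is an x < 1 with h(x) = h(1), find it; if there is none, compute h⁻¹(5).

Both pieces are strictly increasing (slopes 3 and 2), so each is injective on its own interval.
The left piece maps (−∞, 1) onto (−∞, 5); the right piece maps [1, ∞) onto [−1, ∞).
The union (−∞, 5) ∪ [−1, ∞) covers ℝ, so h is surjective.
For the follow-up: the images overlap, so an x < 1 with h(x) = h(1) exists. h(1) = −1; solving 3x + 2 = −1 for x < 1 gives x = (−1 − 2)/3 = −1.

-1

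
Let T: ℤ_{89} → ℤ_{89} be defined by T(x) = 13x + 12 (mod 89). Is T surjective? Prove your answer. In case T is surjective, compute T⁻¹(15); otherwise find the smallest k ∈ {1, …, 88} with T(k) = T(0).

Since gcd(13, 89) = 1, 13 is invertible modulo 89. Euclid's algorithm: 89 = 6·13 + 11, 13 = 1·11 + 2, 11 = 5·2 + 1; back-substituting gives 1 = 48·13 − 7·89, so 13⁻¹ ≡ 48 (mod 89).
Then y ↦ 48(y − 12) is a two-sided inverse to T, so every y ∈ ℤ_{89} has a preimage.
Therefore T is surjective.
Since T is surjective, we find T⁻¹(15): we need 13x ≡ 15 − 12 ≡ 3 (mod 89). Using 13⁻¹ = 48: x ≡ 48·3 = 144 = 1·89 + 55, so x = 55.
Check: T(55) = 13·55 + 12 = 727 = 8·89 + 15 ≡ 15 (mod 89).

55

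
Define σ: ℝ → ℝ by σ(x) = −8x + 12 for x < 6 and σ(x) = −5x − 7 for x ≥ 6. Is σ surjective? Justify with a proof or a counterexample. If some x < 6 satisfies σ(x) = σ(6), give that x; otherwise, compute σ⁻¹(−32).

11/2

Both pieces are strictly decreasing (slopes −8 and −5), so each is injective on its own interval.
The left piece maps (−∞, 6) onto (−36, ∞); the right piece maps [6, ∞) onto (−∞, −37].
The union (−36, ∞) ∪ (−∞, −37] omits the interval between −36 and −37; in particular −36 has no preimage. So σ is not surjective.
Because the two images are disjoint, no x < 6 has σ(x) = σ(6), so we compute σ⁻¹(−32): −32 lies in (−36, ∞), so solve −8x + 12 = −32: x = (−32 − 12)/(−8) = 11/2.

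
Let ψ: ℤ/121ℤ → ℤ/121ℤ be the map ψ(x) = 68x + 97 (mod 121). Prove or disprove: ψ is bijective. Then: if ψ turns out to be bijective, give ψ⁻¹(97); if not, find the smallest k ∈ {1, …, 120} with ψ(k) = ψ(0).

Recall that ψ is injective when ψ(u) = ψ(v) forces u = v.
Suppose ψ(u) = ψ(v) in ℤ/121ℤ. Then 68u + 97 ≡ 68v + 97 (mod 121), hence 68(u − v) ≡ 0 (mod 121).
Since gcd(68, 121) = 1, 68 is invertible modulo 121, thus u − v ≡ 0 (mod 121), i.e. u = v.
We now compute 68⁻¹ mod 121 explicitly. Euclid's algorithm: 121 = 1·68 + 53, 68 = 1·53 + 15, 53 = 3·15 + 8, 15 = 1·8 + 7, 8 = 1·7 + 1; back-substituting gives 1 = 105·68 − 59·121, so 68⁻¹ ≡ 105 (mod 121).
Then y ↦ 105(y − 97) is a two-sided inverse to ψ, so every y ∈ ℤ/121ℤ has a preimage.
So ψ is bijective.
Since ψ is bijective, we compute ψ⁻¹(97): solve 68x + 97 ≡ 97 (mod 121), i.e. 68x ≡ 0 (mod 121).
Multiplying by 68⁻¹ = 105 gives x ≡ 105·0 = 0 ≡ 0 (mod 121).
Check: ψ(0) = 68·0 + 97 = 97 ≡ 97 (mod 121).

0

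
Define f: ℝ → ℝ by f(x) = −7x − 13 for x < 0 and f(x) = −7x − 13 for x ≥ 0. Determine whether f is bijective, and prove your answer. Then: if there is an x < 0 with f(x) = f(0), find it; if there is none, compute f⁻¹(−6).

-1

Both pieces are strictly decreasing (slopes −7 and −7), so each is injective on its own interval.
The left piece maps (−∞, 0) onto (−13, ∞); the right piece maps [0, ∞) onto (−∞, −13].
Since −13 = −13, the images partition ℝ: f is injective and surjective, hence bijective.
Because the two images are disjoint, no x < 0 has f(x) = f(0), so we compute f⁻¹(−6): −6 lies in (−13, ∞), so solve −7x − 13 = −6: x = (−6 + 13)/(−7) = −1.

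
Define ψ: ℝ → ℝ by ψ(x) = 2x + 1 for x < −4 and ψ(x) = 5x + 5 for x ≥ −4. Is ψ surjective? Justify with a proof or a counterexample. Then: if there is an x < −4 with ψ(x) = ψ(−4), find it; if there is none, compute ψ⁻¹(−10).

-8

Both pieces are strictly increasing (slopes 2 and 5), so each is injective on its own interval.
The left piece maps (−∞, −4) onto (−∞, −7); the right piece maps [−4, ∞) onto [−15, ∞).
The union (−∞, −7) ∪ [−15, ∞) covers ℝ, so ψ is surjective.
For the follow-up: the images overlap, so an x < −4 with ψ(x) = ψ(−4) exists. ψ(−4) = −15; solving 2x + 1 = −15 for x < −4 gives x = (−15 − 1)/2 = −8.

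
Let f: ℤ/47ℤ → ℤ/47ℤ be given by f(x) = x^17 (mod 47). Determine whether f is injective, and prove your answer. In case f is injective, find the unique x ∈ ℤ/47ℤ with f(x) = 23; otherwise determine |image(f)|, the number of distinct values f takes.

31

Since 47 is prime, the nonzero elements of ℤ/47ℤ form a cyclic group of order 46.
As gcd(17, 46) = 1, raising to the 17th power is a bijection on this group: if s^17 ≡ t^17 then (st^{−1})^17 = 1, and the only element of order dividing gcd(17, 46) = 1 is 1, so s = t.
With f(0) = 0 this makes f injective on all of ℤ/47ℤ, hence bijective (finite equal-size domain and codomain). In particular f is injective.
Since f is injective, we find the preimage of 23. The inverse of x ↦ x^17 on (ℤ/47ℤ)^× is x ↦ x^19, because 17·19 = 323 = 7·46 + 1 ≡ 1 (mod 46) and x^{46} = 1 for x ≠ 0 (Fermat). So f⁻¹(23) = 23^19 mod 47.
Repeated squaring mod 47: 23^1 ≡ 23, 23^2 ≡ 23² = 529 ≡ 12, 23^4 ≡ 12² = 144 ≡ 3, 23^8 ≡ 3² = 9, 23^16 ≡ 9² = 81 ≡ 34. Since 19 = 16 + 2 + 1, 23^19 ≡ 34·12·23: 34·12 = 408 ≡ 32, then 32·23 = 736 ≡ 31. So 23^19 ≡ 31 (mod 47).
Hence f⁻¹(23) = 31.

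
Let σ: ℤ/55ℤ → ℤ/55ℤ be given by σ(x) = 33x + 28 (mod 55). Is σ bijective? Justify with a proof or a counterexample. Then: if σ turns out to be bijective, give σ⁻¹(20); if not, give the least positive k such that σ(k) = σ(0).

We have gcd(33, 55) = 11 > 1. Taking u = 0 and v = 5: σ(0) = 28 and σ(5) = 33·5 + 28 = 193 ≡ 28 (mod 55).
So σ(0) = σ(5) while 0 ≠ 5, so σ is not injective, hence not bijective.
Since σ is not bijective, we find the least positive k with σ(k) = σ(0): this means 33k ≡ 0 (mod 55), i.e. 55 ∣ 33k. Since gcd(33, 55) = 11, dividing through by 11 this holds exactly when 5 ∣ 3k, and as gcd(3, 5) = 1, exactly when 5 ∣ k.
The smallest positive such k is 5.

5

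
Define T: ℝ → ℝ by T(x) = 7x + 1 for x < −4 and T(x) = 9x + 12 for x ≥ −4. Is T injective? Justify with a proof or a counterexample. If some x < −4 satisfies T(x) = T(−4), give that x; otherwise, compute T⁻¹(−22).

-34/9

Both pieces are strictly increasing (slopes 7 and 9), so each is injective on its own interval.
The left piece maps (−∞, −4) onto (−∞, −27); the right piece maps [−4, ∞) onto [−24, ∞).
These images are disjoint, so no value is attained by both pieces. Thus T is injective.
Because the two images are disjoint, no x < −4 has T(x) = T(−4), so we compute T⁻¹(−22): −22 lies in [−24, ∞), so solve 9x + 12 = −22: x = (−22 − 12)/9 = −34/9.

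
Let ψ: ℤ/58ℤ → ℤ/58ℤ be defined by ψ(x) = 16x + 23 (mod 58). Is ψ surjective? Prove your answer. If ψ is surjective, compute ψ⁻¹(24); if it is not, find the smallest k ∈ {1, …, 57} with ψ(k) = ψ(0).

Recall: ψ is surjective if every y in the codomain equals ψ(x) for some x in the domain.
Since gcd(16, 58) = 2, we have 16x ≡ 0 (mod 2) for all x, so ψ(x) ≡ 1 (mod 2).
But 0 ≢ 1 (mod 2), so 0 ∈ ℤ/58ℤ has no preimage. So ψ is not surjective.
Since ψ is not surjective, we find the least positive k with ψ(k) = ψ(0): this means 16k ≡ 0 (mod 58), i.e. 58 ∣ 16k. Since gcd(16, 58) = 2, dividing through by 2 this holds exactly when 29 ∣ 8k, and as gcd(8, 29) = 1, exactly when 29 ∣ k.
The smallest positive such k is 29.

29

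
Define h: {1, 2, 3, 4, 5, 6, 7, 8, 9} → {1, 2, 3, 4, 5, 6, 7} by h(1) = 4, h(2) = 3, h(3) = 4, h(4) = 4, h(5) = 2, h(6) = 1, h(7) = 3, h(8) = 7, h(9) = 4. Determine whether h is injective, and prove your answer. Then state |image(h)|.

h(1) = 4 = h(3) with 1 ≠ 3, so h is not injective.
The image of h is {1, 2, 3, 4, 7}, which has 5 elements.

5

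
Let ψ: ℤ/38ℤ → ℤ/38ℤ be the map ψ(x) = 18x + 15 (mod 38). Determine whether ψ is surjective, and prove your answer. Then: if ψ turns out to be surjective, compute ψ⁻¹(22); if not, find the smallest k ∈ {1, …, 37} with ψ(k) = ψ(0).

Since gcd(18, 38) = 2, we have 18x ≡ 0 (mod 2) for all x, so ψ(x) ≡ 1 (mod 2).
But 0 ≢ 1 (mod 2), so 0 ∈ ℤ/38ℤ has no preimage. Thus ψ is not surjective.
Since ψ is not surjective, we find the least positive k with ψ(k) = ψ(0): this means 18k ≡ 0 (mod 38), i.e. 38 ∣ 18k. Since gcd(18, 38) = 2, dividing through by 2 this holds exactly when 19 ∣ 9k, and as gcd(9, 19) = 1, exactly when 19 ∣ k.
The smallest positive such k is 19.

19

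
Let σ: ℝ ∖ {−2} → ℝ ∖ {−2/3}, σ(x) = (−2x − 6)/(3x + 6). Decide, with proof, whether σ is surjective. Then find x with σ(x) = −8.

For any y ≠ −2/3, solving y(3x + 6) = −2x − 6 for x gives a well-defined x ≠ −2. So σ is surjective.
Solving σ(x) = −8: cross-multiplying gives −2x − 6 = −8(3x + 6), which rearranges to 22x = −42, so x = −21/11.

-21/11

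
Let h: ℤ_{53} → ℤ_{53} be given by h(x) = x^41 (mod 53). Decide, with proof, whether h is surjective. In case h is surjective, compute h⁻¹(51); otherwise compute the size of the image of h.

22

Since 53 is prime, the nonzero elements of ℤ_{53} form a cyclic group of order 52.
As gcd(41, 52) = 1, raising to the 41st power is a bijection on this group: if u^41 ≡ v^41 then (uv^{−1})^41 = 1, and the only element of order dividing gcd(41, 52) = 1 is 1, so u = v.
With h(0) = 0 this makes h injective on all of ℤ_{53}, hence bijective (finite equal-size domain and codomain). In particular h is surjective.
Since h is surjective, we find the preimage of 51. The inverse of x ↦ x^41 on (ℤ_{53})^× is x ↦ x^33, because 41·33 = 1353 = 26·52 + 1 ≡ 1 (mod 52) and x^{52} = 1 for x ≠ 0 (Fermat). So h⁻¹(51) = 51^33 mod 53.
Repeated squaring mod 53: 51^1 ≡ 51, 51^2 ≡ 51² = 2601 ≡ 4, 51^4 ≡ 4² = 16, 51^8 ≡ 16² = 256 ≡ 44, 51^16 ≡ 44² = 1936 ≡ 28, 51^32 ≡ 28² = 784 ≡ 42. Since 33 = 32 + 1, 51^33 ≡ 42·51: 42·51 = 2142 ≡ 22. So 51^33 ≡ 22 (mod 53).
Hence h⁻¹(51) = 22.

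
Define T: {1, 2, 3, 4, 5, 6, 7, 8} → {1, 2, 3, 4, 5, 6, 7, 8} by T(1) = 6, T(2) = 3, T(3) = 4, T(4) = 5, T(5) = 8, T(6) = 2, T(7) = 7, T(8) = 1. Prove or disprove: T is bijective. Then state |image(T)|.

The values 6, 3, 4, 5, 8, 2, 7, 1 are a permutation of {1, 2, 3, 4, 5, 6, 7, 8}: each element appears exactly once.
So T is injective and surjective, hence bijective.
The image of T is {1, 2, 3, 4, 5, 6, 7, 8}, which has 8 elements.

8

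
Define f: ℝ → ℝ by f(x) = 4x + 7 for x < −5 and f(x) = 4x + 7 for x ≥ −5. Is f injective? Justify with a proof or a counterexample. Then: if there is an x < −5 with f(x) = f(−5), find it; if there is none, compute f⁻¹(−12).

-19/4

Both pieces are strictly increasing (slopes 4 and 4), so each is injective on its own interval.
The left piece maps (−∞, −5) onto (−∞, −13); the right piece maps [−5, ∞) onto [−13, ∞).
These images are disjoint, so no value is attained by both pieces. Thus f is injective.
Because the two images are disjoint, no x < −5 has f(x) = f(−5), so we compute f⁻¹(−12): −12 lies in [−13, ∞), so solve 4x + 7 = −12: x = (−12 − 7)/4 = −19/4.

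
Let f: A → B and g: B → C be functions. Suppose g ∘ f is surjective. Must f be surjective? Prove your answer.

not surjective

No. Take A = {0, 1}, B = {0, 1, 2, 3, 4}, C = {0}, f(a) = 0 for every a ∈ A, and g(b) = 0 for every b ∈ B.
Then g ∘ f is surjective onto {0}, but 4 ∈ B has no preimage under f, so f is not surjective.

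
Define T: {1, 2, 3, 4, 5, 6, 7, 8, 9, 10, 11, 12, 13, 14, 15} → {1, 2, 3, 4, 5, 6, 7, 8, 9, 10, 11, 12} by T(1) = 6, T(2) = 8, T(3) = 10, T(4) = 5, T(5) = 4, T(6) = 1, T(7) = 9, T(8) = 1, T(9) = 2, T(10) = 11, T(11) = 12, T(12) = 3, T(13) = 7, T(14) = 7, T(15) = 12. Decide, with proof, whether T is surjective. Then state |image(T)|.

12

Every element of the codomain has a preimage: 1 = T(6), 2 = T(9), 3 = T(12), 4 = T(5), 5 = T(4), 6 = T(1), 7 = T(13), 8 = T(2), 9 = T(7), 10 = T(3), 11 = T(10), 12 = T(11).
Thus T is surjective.
The image of T is {1, 2, 3, 4, 5, 6, 7, 8, 9, 10, 11, 12}, which has 12 elements.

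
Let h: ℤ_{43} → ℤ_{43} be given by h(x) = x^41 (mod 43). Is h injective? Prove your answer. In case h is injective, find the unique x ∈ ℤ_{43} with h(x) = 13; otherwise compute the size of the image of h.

Since 43 is prime, the nonzero elements of ℤ_{43} form a cyclic group of order 42.
As gcd(41, 42) = 1, raising to the 41st power is a bijection on this group: if s^41 ≡ t^41 then (st^{−1})^41 = 1, and the only element of order dividing gcd(41, 42) = 1 is 1, so s = t.
With h(0) = 0 this makes h injective on all of ℤ_{43}, hence bijective (finite equal-size domain and codomain). In particular h is injective.
Since h is injective, we find the preimage of 13. The inverse of x ↦ x^41 on (ℤ_{43})^× is x ↦ x^41, because 41·41 = 1681 = 40·42 + 1 ≡ 1 (mod 42) and x^{42} = 1 for x ≠ 0 (Fermat). So h⁻¹(13) = 13^41 mod 43.
Repeated squaring mod 43: 13^1 ≡ 13, 13^2 ≡ 13² = 169 ≡ 40, 13^4 ≡ 40² = 1600 ≡ 9, 13^8 ≡ 9² = 81 ≡ 38, 13^16 ≡ 38² = 1444 ≡ 25, 13^32 ≡ 25² = 625 ≡ 23. Since 41 = 32 + 8 + 1, 13^41 ≡ 23·38·13: 23·38 = 874 ≡ 14, then 14·13 = 182 ≡ 10. So 13^41 ≡ 10 (mod 43).
Hence h⁻¹(13) = 10.

10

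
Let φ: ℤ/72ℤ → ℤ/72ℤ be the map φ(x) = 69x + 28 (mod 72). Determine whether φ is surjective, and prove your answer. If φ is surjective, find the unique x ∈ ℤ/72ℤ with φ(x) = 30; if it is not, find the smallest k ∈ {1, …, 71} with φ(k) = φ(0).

24

Recall: φ is surjective if every y in the codomain equals φ(x) for some x in the domain.
Since gcd(69, 72) = 3, we have 69x ≡ 0 (mod 3) for all x, so φ(x) ≡ 1 (mod 3).
But 0 ≢ 1 (mod 3), so 0 ∈ ℤ/72ℤ has no preimage. Thus φ is not surjective.
Since φ is not surjective, we find the least positive k with φ(k) = φ(0): this means 69k ≡ 0 (mod 72), i.e. 72 ∣ 69k. Since gcd(69, 72) = 3, dividing through by 3 this holds exactly when 24 ∣ 23k, and as gcd(23, 24) = 1, exactly when 24 ∣ k.
The smallest positive such k is 24.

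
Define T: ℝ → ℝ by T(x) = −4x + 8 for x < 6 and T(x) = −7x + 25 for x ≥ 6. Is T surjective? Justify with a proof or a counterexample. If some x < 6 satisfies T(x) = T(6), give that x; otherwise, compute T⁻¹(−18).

43/7

Both pieces are strictly decreasing (slopes −4 and −7), so each is injective on its own interval.
The left piece maps (−∞, 6) onto (−16, ∞); the right piece maps [6, ∞) onto (−∞, −17].
The union (−16, ∞) ∪ (−∞, −17] omits the interval between −16 and −17; in particular −16 has no preimage. So T is not surjective.
Because the two images are disjoint, no x < 6 has T(x) = T(6), so we compute T⁻¹(−18): −18 lies in (−∞, −17], so solve −7x + 25 = −18: x = (−18 − 25)/(−7) = 43/7.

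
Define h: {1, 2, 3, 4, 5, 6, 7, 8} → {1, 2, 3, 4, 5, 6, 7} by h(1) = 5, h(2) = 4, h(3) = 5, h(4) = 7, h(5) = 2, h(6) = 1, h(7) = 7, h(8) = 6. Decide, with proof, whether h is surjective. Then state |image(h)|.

6

No element maps to 3, so h is not surjective.
The image of h is {1, 2, 4, 5, 6, 7}, which has 6 elements.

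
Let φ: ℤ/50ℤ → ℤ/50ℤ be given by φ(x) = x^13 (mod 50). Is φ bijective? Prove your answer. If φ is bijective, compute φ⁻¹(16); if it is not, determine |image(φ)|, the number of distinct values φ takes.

42

φ(0) = 0^13 = 0.
φ(10): Repeated squaring mod 50: 10^1 ≡ 10, 10^2 ≡ 10² = 100 ≡ 0, 10^4 ≡ 0² = 0, 10^8 ≡ 0² = 0. Since 13 = 8 + 4 + 1, 10^13 ≡ 0·0·10: 0·0 = 0, then 0·10 = 0. So 10^13 ≡ 0 (mod 50).
So φ(0) = φ(10) = 0 while 0 ≠ 10, so φ is not injective, hence not bijective.
Since φ is not bijective, we determine |image(φ)|. Computing x^13 mod 50 for each x (by repeated squaring, reducing mod 50 at every step), the values φ(0), φ(1), …, φ(49) are: 0, 1, 42, 23, 14, 25, 16, 7, 38, 29, 0, 31, 22, 3, 44, 25, 46, 37, 18, 9, 0, 11, 2, 33, 24, 25, 26, 17, 48, 39, 0, 41, 32, 13, 4, 25, 6, 47, 28, 19, 0, 21, 12, 43, 34, 25, 36, 27, 8, 49.
The distinct values are {0, 1, 2, 3, 4, 6, 7, 8, 9, 11, 12, 13, 14, 16, 17, 18, 19, 21, 22, 23, 24, 25, 26, 27, 28, 29, 31, 32, 33, 34, 36, 37, 38, 39, 41, 42, 43, 44, 46, 47, 48, 49}; there are 42 of them.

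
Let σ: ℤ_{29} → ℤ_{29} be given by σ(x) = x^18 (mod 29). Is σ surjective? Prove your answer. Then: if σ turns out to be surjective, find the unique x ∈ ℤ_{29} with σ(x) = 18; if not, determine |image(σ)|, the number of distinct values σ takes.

15

σ(14): Repeated squaring mod 29: 14^1 ≡ 14, 14^2 ≡ 14² = 196 ≡ 22, 14^4 ≡ 22² = 484 ≡ 20, 14^8 ≡ 20² = 400 ≡ 23, 14^16 ≡ 23² = 529 ≡ 7. Since 18 = 16 + 2, 14^18 ≡ 7·22: 7·22 = 154 ≡ 9. So 14^18 ≡ 9 (mod 29).
σ(15): Repeated squaring mod 29: 15^1 ≡ 15, 15^2 ≡ 15² = 225 ≡ 22, 15^4 ≡ 22² = 484 ≡ 20, 15^8 ≡ 20² = 400 ≡ 23, 15^16 ≡ 23² = 529 ≡ 7. Since 18 = 16 + 2, 15^18 ≡ 7·22: 7·22 = 154 ≡ 9. So 15^18 ≡ 9 (mod 29).
So σ(14) = σ(15) = 9 while 14 ≠ 15, therefore σ is not injective.
A non-injective map from the 29-element set ℤ_{29} to itself takes at most 28 distinct values, so it cannot be surjective. Hence σ is not surjective.
Since σ is not surjective, we determine |image(σ)|. Computing x^18 mod 29 for each x (by repeated squaring, reducing mod 29 at every step), the values σ(0), σ(1), …, σ(28) are: 0, 1, 13, 6, 24, 16, 20, 23, 22, 7, 5, 4, 28, 25, 9, 9, 25, 28, 4, 5, 7, 22, 23, 20, 16, 24, 6, 13, 1.
The distinct values are {0, 1, 4, 5, 6, 7, 9, 13, 16, 20, 22, 23, 24, 25, 28}; there are 15 of them.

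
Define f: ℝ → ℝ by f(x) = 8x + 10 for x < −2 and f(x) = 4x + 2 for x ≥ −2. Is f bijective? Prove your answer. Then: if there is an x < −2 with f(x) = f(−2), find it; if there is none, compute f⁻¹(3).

Both pieces are strictly increasing (slopes 8 and 4), so each is injective on its own interval.
The left piece maps (−∞, −2) onto (−∞, −6); the right piece maps [−2, ∞) onto [−6, ∞).
Since −6 = −6, the images partition ℝ: f is injective and surjective, hence bijective.
Because the two images are disjoint, no x < −2 has f(x) = f(−2), so we compute f⁻¹(3): 3 lies in [−6, ∞), so solve 4x + 2 = 3: x = (3 − 2)/4 = 1/4.

1/4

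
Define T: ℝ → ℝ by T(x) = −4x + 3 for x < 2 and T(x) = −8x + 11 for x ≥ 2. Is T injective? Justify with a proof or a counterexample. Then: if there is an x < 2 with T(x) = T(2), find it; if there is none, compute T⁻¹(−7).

9/4

Both pieces are strictly decreasing (slopes −4 and −8), so each is injective on its own interval.
The left piece maps (−∞, 2) onto (−5, ∞); the right piece maps [2, ∞) onto (−∞, −5].
These images are disjoint, so no value is attained by both pieces. Thus T is injective.
Because the two images are disjoint, no x < 2 has T(x) = T(2), so we compute T⁻¹(−7): −7 lies in (−∞, −5], so solve −8x + 11 = −7: x = (−7 − 11)/(−8) = 9/4.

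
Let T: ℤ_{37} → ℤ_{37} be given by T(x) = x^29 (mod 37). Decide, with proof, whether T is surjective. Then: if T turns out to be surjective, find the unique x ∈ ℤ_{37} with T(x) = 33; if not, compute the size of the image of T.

Since 37 is prime, the nonzero elements of ℤ_{37} form a cyclic group of order 36.
As gcd(29, 36) = 1, raising to the 29th power is a bijection on this group: if x_1^29 ≡ x_2^29 then (x_1x_2^{−1})^29 = 1, and the only element of order dividing gcd(29, 36) = 1 is 1, so x_1 = x_2.
With T(0) = 0 this makes T injective on all of ℤ_{37}, hence bijective (finite equal-size domain and codomain). In particular T is surjective.
Since T is surjective, we find the preimage of 33. The inverse of x ↦ x^29 on (ℤ_{37})^× is x ↦ x^5, because 29·5 = 145 = 4·36 + 1 ≡ 1 (mod 36) and x^{36} = 1 for x ≠ 0 (Fermat). So T⁻¹(33) = 33^5 mod 37.
Repeated squaring mod 37: 33^1 ≡ 33, 33^2 ≡ 33² = 1089 ≡ 16, 33^4 ≡ 16² = 256 ≡ 34. Since 5 = 4 + 1, 33^5 ≡ 34·33: 34·33 = 1122 ≡ 12. So 33^5 ≡ 12 (mod 37).
Hence T⁻¹(33) = 12.

12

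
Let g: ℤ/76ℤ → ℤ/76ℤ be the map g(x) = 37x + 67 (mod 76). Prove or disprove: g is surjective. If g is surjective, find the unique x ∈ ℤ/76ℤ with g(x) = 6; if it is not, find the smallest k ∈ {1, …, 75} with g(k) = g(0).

23

Recall: surjectivity means every element of the codomain has a preimage under g.
Since gcd(37, 76) = 1, 37 is invertible modulo 76. Euclid's algorithm: 76 = 2·37 + 2, 37 = 18·2 + 1; back-substituting gives 1 = 37·37 − 18·76, so 37⁻¹ ≡ 37 (mod 76).
For any y ∈ ℤ/76ℤ, x = 37(y − 67) mod 76 satisfies g(x) = 37·37(y − 67) + 67 ≡ y (since 37·37 ≡ 1 mod 76). So every y has a preimage.
So g is surjective.
Since g is surjective, we find g⁻¹(6): we need 37x ≡ 6 − 67 ≡ 15 (mod 76). Using 37⁻¹ = 37: x ≡ 37·15 = 555 = 7·76 + 23, so x = 23.
Check: g(23) = 37·23 + 67 = 918 = 12·76 + 6 ≡ 6 (mod 76).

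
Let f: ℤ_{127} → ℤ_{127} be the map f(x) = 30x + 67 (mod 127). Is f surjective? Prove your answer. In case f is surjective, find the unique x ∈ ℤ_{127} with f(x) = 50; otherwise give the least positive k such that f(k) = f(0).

46

Since gcd(30, 127) = 1, 30 is invertible modulo 127. Euclid's algorithm: 127 = 4·30 + 7, 30 = 4·7 + 2, 7 = 3·2 + 1; back-substituting gives 1 = 72·30 − 17·127, so 30⁻¹ ≡ 72 (mod 127).
For any y ∈ ℤ_{127}, x = 72(y − 67) mod 127 satisfies f(x) = 30·72(y − 67) + 67 ≡ y (since 30·72 ≡ 1 mod 127). So every y has a preimage.
Hence f is surjective.
Since f is surjective, we find f⁻¹(50): we need 30x ≡ 50 − 67 ≡ 110 (mod 127). Using 30⁻¹ = 72: x ≡ 72·110 = 7920 = 62·127 + 46, so x = 46.
Check: f(46) = 30·46 + 67 = 1447 = 11·127 + 50 ≡ 50 (mod 127).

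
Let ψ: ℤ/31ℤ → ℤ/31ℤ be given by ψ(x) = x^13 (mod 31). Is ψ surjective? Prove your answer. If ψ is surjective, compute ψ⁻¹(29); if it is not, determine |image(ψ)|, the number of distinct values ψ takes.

Since 31 is prime, the nonzero elements of ℤ/31ℤ form a cyclic group of order 30.
As gcd(13, 30) = 1, raising to the 13th power is a bijection on this group: if a^13 ≡ b^13 then (ab^{−1})^13 = 1, and the only element of order dividing gcd(13, 30) = 1 is 1, so a = b.
With ψ(0) = 0 this makes ψ injective on all of ℤ/31ℤ, hence bijective (finite equal-size domain and codomain). In particular ψ is surjective.
Since ψ is surjective, we find the preimage of 29. The inverse of x ↦ x^13 on (ℤ/31ℤ)^× is x ↦ x^7, because 13·7 = 91 = 3·30 + 1 ≡ 1 (mod 30) and x^{30} = 1 for x ≠ 0 (Fermat). So ψ⁻¹(29) = 29^7 mod 31.
Repeated squaring mod 31: 29^1 ≡ 29, 29^2 ≡ 29² = 841 ≡ 4, 29^4 ≡ 4² = 16. Since 7 = 4 + 2 + 1, 29^7 ≡ 16·4·29: 16·4 = 64 ≡ 2, then 2·29 = 58 ≡ 27. So 29^7 ≡ 27 (mod 31).
Hence ψ⁻¹(29) = 27.

27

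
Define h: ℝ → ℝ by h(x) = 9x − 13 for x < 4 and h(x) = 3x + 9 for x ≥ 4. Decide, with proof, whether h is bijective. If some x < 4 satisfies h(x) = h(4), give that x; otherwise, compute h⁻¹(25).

Both pieces are strictly increasing (slopes 9 and 3), so each is injective on its own interval.
The left piece maps (−∞, 4) onto (−∞, 23); the right piece maps [4, ∞) onto [21, ∞).
These images overlap. In particular h(4) = 21 (right piece), and solving 9x − 13 = 21 on the left piece gives x = 34/9 < 4.
So h(34/9) = h(4) with 34/9 ≠ 4, and h is not injective, hence not bijective. This x = 34/9 is the requested value below 4.

34/9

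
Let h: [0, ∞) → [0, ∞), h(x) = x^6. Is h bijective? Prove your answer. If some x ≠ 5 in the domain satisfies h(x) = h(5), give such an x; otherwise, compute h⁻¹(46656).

On [0, ∞), x ↦ x^6 is strictly increasing (injective) and for any y ∈ [0, ∞) the 6th root y^{1/6} lies in [0, ∞) (surjective). So h is bijective.
Since x ↦ x^6 is strictly increasing on [0, ∞), it is injective there, so no x ≠ 5 in the domain has h(x) = h(5). We therefore compute h⁻¹(46656) = 46656^{1/6} = 6 (indeed 6^6 = 46656).

6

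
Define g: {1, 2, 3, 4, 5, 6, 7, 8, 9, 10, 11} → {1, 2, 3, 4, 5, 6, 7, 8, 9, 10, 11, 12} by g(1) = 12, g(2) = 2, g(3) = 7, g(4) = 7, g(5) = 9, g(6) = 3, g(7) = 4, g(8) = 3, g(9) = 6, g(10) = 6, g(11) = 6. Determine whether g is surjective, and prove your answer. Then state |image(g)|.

No element maps to 1, so g is not surjective.
The image of g is {2, 3, 4, 6, 7, 9, 12}, which has 7 elements.

7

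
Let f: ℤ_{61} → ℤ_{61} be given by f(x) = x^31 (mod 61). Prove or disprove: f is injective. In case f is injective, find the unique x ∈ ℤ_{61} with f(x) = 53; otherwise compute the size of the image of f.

8

Since 61 is prime, the nonzero elements of ℤ_{61} form a cyclic group of order 60.
As gcd(31, 60) = 1, raising to the 31st power is a bijection on this group: if s^31 ≡ t^31 then (st^{−1})^31 = 1, and the only element of order dividing gcd(31, 60) = 1 is 1, so s = t.
With f(0) = 0 this makes f injective on all of ℤ_{61}, hence bijective (finite equal-size domain and codomain). In particular f is injective.
Since f is injective, we find the preimage of 53. The inverse of x ↦ x^31 on (ℤ_{61})^× is x ↦ x^31, because 31·31 = 961 = 16·60 + 1 ≡ 1 (mod 60) and x^{60} = 1 for x ≠ 0 (Fermat). So f⁻¹(53) = 53^31 mod 61.
Repeated squaring mod 61: 53^1 ≡ 53, 53^2 ≡ 53² = 2809 ≡ 3, 53^4 ≡ 3² = 9, 53^8 ≡ 9² = 81 ≡ 20, 53^16 ≡ 20² = 400 ≡ 34. Since 31 = 16 + 8 + 4 + 2 + 1, 53^31 ≡ 34·20·9·3·53: 34·20 = 680 ≡ 9, then 9·9 = 81 ≡ 20, then 20·3 = 60, then 60·53 = 3180 ≡ 8. So 53^31 ≡ 8 (mod 61).
Hence f⁻¹(53) = 8.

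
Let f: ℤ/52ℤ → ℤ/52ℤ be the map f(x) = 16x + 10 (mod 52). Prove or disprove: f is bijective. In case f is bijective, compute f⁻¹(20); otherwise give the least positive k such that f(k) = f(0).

13

We have gcd(16, 52) = 4 > 1. Taking x_1 = 0 and x_2 = 13: f(0) = 10 and f(13) = 16·13 + 10 = 218 ≡ 10 (mod 52).
So f(0) = f(13) while 0 ≠ 13, thus f is not injective, hence not bijective.
Since f is not bijective, we find the least positive k with f(k) = f(0): this means 16k ≡ 0 (mod 52), i.e. 52 ∣ 16k. Since gcd(16, 52) = 4, dividing through by 4 this holds exactly when 13 ∣ 4k, and as gcd(4, 13) = 1, exactly when 13 ∣ k.
The smallest positive such k is 13.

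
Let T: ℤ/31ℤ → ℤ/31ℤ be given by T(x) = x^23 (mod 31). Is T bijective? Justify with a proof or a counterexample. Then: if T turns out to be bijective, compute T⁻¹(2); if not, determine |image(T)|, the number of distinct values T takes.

4

Since 31 is prime, the nonzero elements of ℤ/31ℤ form a cyclic group of order 30.
As gcd(23, 30) = 1, raising to the 23rd power is a bijection on this group: if s^23 ≡ t^23 then (st^{−1})^23 = 1, and the only element of order dividing gcd(23, 30) = 1 is 1, so s = t.
With T(0) = 0 this makes T injective on all of ℤ/31ℤ, hence bijective (finite equal-size domain and codomain). In particular T is bijective.
Since T is bijective, we find the preimage of 2. The inverse of x ↦ x^23 on (ℤ/31ℤ)^× is x ↦ x^17, because 23·17 = 391 = 13·30 + 1 ≡ 1 (mod 30) and x^{30} = 1 for x ≠ 0 (Fermat). So T⁻¹(2) = 2^17 mod 31.
Repeated squaring mod 31: 2^1 ≡ 2, 2^2 ≡ 2² = 4, 2^4 ≡ 4² = 16, 2^8 ≡ 16² = 256 ≡ 8, 2^16 ≡ 8² = 64 ≡ 2. Since 17 = 16 + 1, 2^17 ≡ 2·2: 2·2 = 4. So 2^17 ≡ 4 (mod 31).
Hence T⁻¹(2) = 4.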